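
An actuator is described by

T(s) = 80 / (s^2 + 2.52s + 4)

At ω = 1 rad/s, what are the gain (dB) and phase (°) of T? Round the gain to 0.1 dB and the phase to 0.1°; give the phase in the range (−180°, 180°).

26.2 dB, -40.0°

At s = jω = j1:
quadratic: (j1)² + 2.52·j1 + 4 = 3 + j2.52 → |·| ≈ 3.918, ∠ ≈ 40.03°
|T| = 80 / 3.918 ≈ 20.419
Gain = 20 log₁₀(20.419) ≈ 26.20 dB
∠T = 0.00° − 40.03° = -40.03°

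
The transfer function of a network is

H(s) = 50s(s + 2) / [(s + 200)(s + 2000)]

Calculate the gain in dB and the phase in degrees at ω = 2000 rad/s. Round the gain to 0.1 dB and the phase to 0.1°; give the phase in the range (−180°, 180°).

At s = jω = j2000:
zero (s+2): 2 + j2000 → |·| = √(2²+2000²) = √4000004 ≈ 2000, ∠ = arctan(2000/2) ≈ 89.94°
zero at origin: s = j2000 → |·| = 2000, ∠ = 90.00°
pole (s+200): 200 + j2000 → |·| = √(200²+2000²) = √4040000 ≈ 2010, ∠ = arctan(2000/200) ≈ 84.29°
pole (s+2000): 2000 + j2000 → |·| = √(2000²+2000²) = √8000000 ≈ 2828.4, ∠ = arctan(2000/2000) ≈ 45.00°
|H| = 50 · 4e+06 / 5.6851e+06 ≈ 35.18
Gain = 20 log₁₀(35.18) ≈ 30.93 dB
∠H = 179.94° − 129.29° = 50.65°

30.9 dB, 50.7°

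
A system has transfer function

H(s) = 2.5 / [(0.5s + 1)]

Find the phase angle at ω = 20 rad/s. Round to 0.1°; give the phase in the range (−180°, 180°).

-84.3°

At ω = 20 rad/s:
pole (1 + j20·0.5) = 1 + j10 → |·| ≈ 10.05, ∠ ≈ 84.29°
∠H = (0°) − (84.29°) = -84.29°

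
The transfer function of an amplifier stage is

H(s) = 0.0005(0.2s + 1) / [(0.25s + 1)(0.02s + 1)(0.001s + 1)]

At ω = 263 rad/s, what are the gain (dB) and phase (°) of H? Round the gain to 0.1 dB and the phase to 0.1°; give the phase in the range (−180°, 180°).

At ω = 263 rad/s:
zero (1 + j263·0.2) = 1 + j52.6 → |·| ≈ 52.61, ∠ ≈ 88.91°
pole (1 + j263·0.25) = 1 + j65.75 → |·| ≈ 65.758, ∠ ≈ 89.13°
pole (1 + j263·0.02) = 1 + j5.26 → |·| ≈ 5.3542, ∠ ≈ 79.24°
pole (1 + j263·0.001) = 1 + j0.263 → |·| ≈ 1.034, ∠ ≈ 14.74°
|H| = 0.0005 · 52.61 / (65.758 · 5.3542 · 1.034) ≈ 7.2256e-05
Gain = 20 log₁₀(7.2256e-05) ≈ -82.82 dB
∠H = (88.91°) − (89.13° + 79.24° + 14.74°) = -94.20°

-82.8 dB, -94.2°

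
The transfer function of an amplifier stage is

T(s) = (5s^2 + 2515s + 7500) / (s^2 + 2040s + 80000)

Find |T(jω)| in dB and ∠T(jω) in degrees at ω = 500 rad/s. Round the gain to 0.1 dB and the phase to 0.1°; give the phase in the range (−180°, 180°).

4.7 dB, 35.2°

Substitute s = j500:
Numerator: 5(j500)^2 + 2515(j500) + 7500 = -1242500 + j1257500
Denominator: (j500)^2 + 2040(j500) + 80000 = -170000 + j1020000
|N| = √(1242500² + 1257500²) ≈ 1.7678e+06, ∠N ≈ 134.66°
|D| = √(170000² + 1020000²) ≈ 1.0341e+06, ∠D ≈ 99.46°
|T| = 1.7678e+06 / 1.0341e+06 ≈ 1.7095
Gain = 20 log₁₀(1.7095) ≈ 4.66 dB
∠T = 134.66° − 99.46° = 35.20°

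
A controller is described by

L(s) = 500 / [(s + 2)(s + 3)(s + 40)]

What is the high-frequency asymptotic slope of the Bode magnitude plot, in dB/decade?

-60 dB/decade

Each pole contributes −20 dB/decade at high frequency; each zero contributes +20 dB/decade.
Net: 0 zero(s) − 3 pole(s) → -60 dB/decade.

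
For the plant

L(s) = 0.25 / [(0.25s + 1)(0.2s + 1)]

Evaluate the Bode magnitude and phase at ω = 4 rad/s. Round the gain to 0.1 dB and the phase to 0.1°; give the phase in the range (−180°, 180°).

At ω = 4 rad/s:
pole (1 + j4·0.25) = 1 + j1 → |·| ≈ 1.4142, ∠ ≈ 45.00°
pole (1 + j4·0.2) = 1 + j0.8 → |·| ≈ 1.2806, ∠ ≈ 38.66°
|L| = 0.25 · 1 / (1.4142 · 1.2806) ≈ 0.13804
Gain = 20 log₁₀(0.13804) ≈ -17.20 dB
∠L = (0°) − (45.00° + 38.66°) = -83.66°

-17.2 dB, -83.7°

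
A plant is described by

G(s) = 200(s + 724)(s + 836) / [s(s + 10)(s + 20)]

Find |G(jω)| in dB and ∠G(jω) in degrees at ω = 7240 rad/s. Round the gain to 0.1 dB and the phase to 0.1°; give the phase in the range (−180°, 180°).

-31.1 dB, -102.1°

At s = jω = j7240:
zero (s+724): 724 + j7240 → |·| = √(724²+7240²) = √52941776 ≈ 7276.1, ∠ = arctan(7240/724) ≈ 84.29°
zero (s+836): 836 + j7240 → |·| = √(836²+7240²) = √53116496 ≈ 7288.1, ∠ = arctan(7240/836) ≈ 83.41°
pole (s+10): 10 + j7240 → |·| = √(10²+7240²) = √52417700 ≈ 7240, ∠ = arctan(7240/10) ≈ 89.92°
pole (s+20): 20 + j7240 → |·| = √(20²+7240²) = √52418000 ≈ 7240, ∠ = arctan(7240/20) ≈ 89.84°
pole at origin: |s| = 7240, ∠ = 90.00° (in denominator)
|G| = 200 · 5.3029e+07 / 3.795e+11 ≈ 0.027947
Gain = 20 log₁₀(0.027947) ≈ -31.07 dB
∠G = 167.70° − 269.76° = -102.06°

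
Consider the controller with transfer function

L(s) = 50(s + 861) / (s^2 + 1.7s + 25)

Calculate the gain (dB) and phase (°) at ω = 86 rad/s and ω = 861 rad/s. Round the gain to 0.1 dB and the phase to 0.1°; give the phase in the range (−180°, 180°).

ω = 86: 15.4 dB, -173.2°; ω = 861: -21.7 dB, -134.9°

At s = jω = j86:
zero (s+861): 861 + j86 → |·| = √(861²+86²) = √748717 ≈ 865.28, ∠ = arctan(86/861) ≈ 5.70°
quadratic: (j86)² + 1.7·j86 + 25 = -7371 + j146.2 → |·| ≈ 7372.4, ∠ ≈ 178.86°
|L| = 50 · 865.28 / 7372.4 ≈ 5.8684
Gain = 20 log₁₀(5.8684) ≈ 15.37 dB
∠L = 5.70° − 178.86° = -173.16°

At s = jω = j861:
zero (s+861): 861 + j861 → |·| = √(861²+861²) = √1482642 ≈ 1217.6, ∠ = arctan(861/861) ≈ 45.00°
quadratic: (j861)² + 1.7·j861 + 25 = -741296 + j1463.7 → |·| ≈ 7.413e+05, ∠ ≈ 179.89°
|L| = 50 · 1217.6 / 7.413e+05 ≈ 0.082126
Gain = 20 log₁₀(0.082126) ≈ -21.71 dB
∠L = 45.00° − 179.89° = -134.89°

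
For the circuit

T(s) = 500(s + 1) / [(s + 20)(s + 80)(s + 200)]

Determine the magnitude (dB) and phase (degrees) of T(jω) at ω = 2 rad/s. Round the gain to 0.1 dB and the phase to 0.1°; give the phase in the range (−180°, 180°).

At s = jω = j2:
zero (s+1): 1 + j2 → |·| = √(1²+2²) = √5 ≈ 2.2361, ∠ = arctan(2/1) ≈ 63.43°
pole (s+20): 20 + j2 → |·| = √(20²+2²) = √404 ≈ 20.1, ∠ = arctan(2/20) ≈ 5.71°
pole (s+80): 80 + j2 → |·| = √(80²+2²) = √6404 ≈ 80.025, ∠ = arctan(2/80) ≈ 1.43°
pole (s+200): 200 + j2 → |·| = √(200²+2²) = √40004 ≈ 200.01, ∠ = arctan(2/200) ≈ 0.57°
|T| = 500 · 2.2361 / 3.2172e+05 ≈ 0.0034752
Gain = 20 log₁₀(0.0034752) ≈ -49.18 dB
∠T = 63.43° − 7.71° = 55.72°

-49.2 dB, 55.7°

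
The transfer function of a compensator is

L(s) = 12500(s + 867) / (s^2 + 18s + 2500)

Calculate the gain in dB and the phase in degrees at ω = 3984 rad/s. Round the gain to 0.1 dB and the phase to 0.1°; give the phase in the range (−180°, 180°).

At s = jω = j3984:
zero (s+867): 867 + j3984 → |·| = √(867²+3984²) = √16623945 ≈ 4077.2, ∠ = arctan(3984/867) ≈ 77.72°
quadratic: (j3984)² + 18·j3984 + 2500 = -15869756 + j71712 → |·| ≈ 1.587e+07, ∠ ≈ 179.74°
|L| = 12500 · 4077.2 / 1.587e+07 ≈ 3.2114
Gain = 20 log₁₀(3.2114) ≈ 10.13 dB
∠L = 77.72° − 179.74° = -102.02°

10.1 dB, -102.0°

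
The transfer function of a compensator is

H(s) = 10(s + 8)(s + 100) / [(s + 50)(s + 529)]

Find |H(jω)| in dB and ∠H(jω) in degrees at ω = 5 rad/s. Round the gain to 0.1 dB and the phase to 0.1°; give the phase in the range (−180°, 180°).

At s = jω = j5:
zero (s+8): 8 + j5 → |·| = √(8²+5²) = √89 ≈ 9.434, ∠ = arctan(5/8) ≈ 32.01°
zero (s+100): 100 + j5 → |·| = √(100²+5²) = √10025 ≈ 100.12, ∠ = arctan(5/100) ≈ 2.86°
pole (s+50): 50 + j5 → |·| = √(50²+5²) = √2525 ≈ 50.249, ∠ = arctan(5/50) ≈ 5.71°
pole (s+529): 529 + j5 → |·| = √(529²+5²) = √279866 ≈ 529.02, ∠ = arctan(5/529) ≈ 0.54°
|H| = 10 · 944.53 / 26583 ≈ 0.35531
Gain = 20 log₁₀(0.35531) ≈ -8.99 dB
∠H = 34.87° − 6.25° = 28.62°

-9.0 dB, 28.6°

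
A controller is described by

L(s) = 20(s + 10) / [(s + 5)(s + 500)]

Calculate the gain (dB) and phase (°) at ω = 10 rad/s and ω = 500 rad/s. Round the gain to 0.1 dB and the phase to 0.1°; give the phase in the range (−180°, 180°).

At s = jω = j10:
zero (s+10): 10 + j10 → |·| = √(10²+10²) = √200 ≈ 14.142, ∠ = arctan(10/10) ≈ 45.00°
pole (s+5): 5 + j10 → |·| = √(5²+10²) = √125 ≈ 11.18, ∠ = arctan(10/5) ≈ 63.43°
pole (s+500): 500 + j10 → |·| = √(500²+10²) = √250100 ≈ 500.1, ∠ = arctan(10/500) ≈ 1.15°
|L| = 20 · 14.142 / 5591.1 ≈ 0.050588
Gain = 20 log₁₀(0.050588) ≈ -25.92 dB
∠L = 45.00° − 64.58° = -19.58°

At s = jω = j500:
zero (s+10): 10 + j500 → |·| = √(10²+500²) = √250100 ≈ 500.1, ∠ = arctan(500/10) ≈ 88.85°
pole (s+5): 5 + j500 → |·| = √(5²+500²) = √250025 ≈ 500.02, ∠ = arctan(500/5) ≈ 89.43°
pole (s+500): 500 + j500 → |·| = √(500²+500²) = √500000 ≈ 707.11, ∠ = arctan(500/500) ≈ 45.00°
|L| = 20 · 500.1 / 3.5357e+05 ≈ 0.028289
Gain = 20 log₁₀(0.028289) ≈ -30.97 dB
∠L = 88.85° − 134.43° = -45.58°

ω = 10: -25.9 dB, -19.6°; ω = 500: -31.0 dB, -45.6°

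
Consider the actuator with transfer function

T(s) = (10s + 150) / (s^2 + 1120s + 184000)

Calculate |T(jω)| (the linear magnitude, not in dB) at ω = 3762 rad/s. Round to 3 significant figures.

0.00258

Substitute s = j3762:
Numerator: 10(j3762) + 150 = 150 + j37620
Denominator: (j3762)^2 + 1120(j3762) + 184000 = -13968644 + j4213440
|N| = √(150² + 37620²) ≈ 37620, ∠N ≈ 89.77°
|D| = √(13968644² + 4213440²) ≈ 1.459e+07, ∠D ≈ 163.21°
|T| = 37620 / 1.459e+07 ≈ 0.0025785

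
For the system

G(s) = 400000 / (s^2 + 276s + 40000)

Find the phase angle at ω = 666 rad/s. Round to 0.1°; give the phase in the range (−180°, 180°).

At s = jω = j666:
quadratic: (j666)² + 276·j666 + 40000 = -403556 + j183816 → |·| ≈ 4.4345e+05, ∠ ≈ 155.51°
∠G = 0.00° − 155.51° = -155.51°

-155.5°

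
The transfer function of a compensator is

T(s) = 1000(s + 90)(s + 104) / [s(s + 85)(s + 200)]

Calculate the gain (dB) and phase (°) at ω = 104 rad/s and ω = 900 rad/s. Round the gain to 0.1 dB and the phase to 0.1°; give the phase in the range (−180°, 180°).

ω = 104: 16.2 dB, -74.1°; ω = 900: 0.8 dB, -84.4°

At s = jω = j104:
zero (s+90): 90 + j104 → |·| = √(90²+104²) = √18916 ≈ 137.54, ∠ = arctan(104/90) ≈ 49.13°
zero (s+104): 104 + j104 → |·| = √(104²+104²) = √21632 ≈ 147.08, ∠ = arctan(104/104) ≈ 45.00°
pole (s+85): 85 + j104 → |·| = √(85²+104²) = √18041 ≈ 134.32, ∠ = arctan(104/85) ≈ 50.74°
pole (s+200): 200 + j104 → |·| = √(200²+104²) = √50816 ≈ 225.42, ∠ = arctan(104/200) ≈ 27.47°
pole at origin: |s| = 104, ∠ = 90.00° (in denominator)
|T| = 1000 · 20229 / 3.149e+06 ≈ 6.4239
Gain = 20 log₁₀(6.4239) ≈ 16.16 dB
∠T = 94.13° − 168.21° = -74.08°

At s = jω = j900:
zero (s+90): 90 + j900 → |·| = √(90²+900²) = √818100 ≈ 904.49, ∠ = arctan(900/90) ≈ 84.29°
zero (s+104): 104 + j900 → |·| = √(104²+900²) = √820816 ≈ 905.99, ∠ = arctan(900/104) ≈ 83.41°
pole (s+85): 85 + j900 → |·| = √(85²+900²) = √817225 ≈ 904, ∠ = arctan(900/85) ≈ 84.60°
pole (s+200): 200 + j900 → |·| = √(200²+900²) = √850000 ≈ 921.95, ∠ = arctan(900/200) ≈ 77.47°
pole at origin: |s| = 900, ∠ = 90.00° (in denominator)
|T| = 1000 · 8.1946e+05 / 7.501e+08 ≈ 1.0925
Gain = 20 log₁₀(1.0925) ≈ 0.77 dB
∠T = 167.70° − 252.07° = -84.37°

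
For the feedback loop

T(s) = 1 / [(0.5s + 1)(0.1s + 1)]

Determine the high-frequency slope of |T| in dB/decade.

-40 dB/decade

Each pole contributes −20 dB/decade at high frequency; each zero contributes +20 dB/decade.
Net: 0 zero(s) − 2 pole(s) → -40 dB/decade.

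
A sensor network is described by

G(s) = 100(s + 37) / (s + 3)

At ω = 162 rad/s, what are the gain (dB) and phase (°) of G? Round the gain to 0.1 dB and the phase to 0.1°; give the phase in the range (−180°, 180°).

40.2 dB, -11.8°

At s = jω = j162:
zero (s+37): 37 + j162 → |·| = √(37²+162²) = √27613 ≈ 166.17, ∠ = arctan(162/37) ≈ 77.13°
pole (s+3): 3 + j162 → |·| = √(3²+162²) = √26253 ≈ 162.03, ∠ = arctan(162/3) ≈ 88.94°
|G| = 100 · 166.17 / 162.03 ≈ 102.56
Gain = 20 log₁₀(102.56) ≈ 40.22 dB
∠G = 77.13° − 88.94° = -11.81°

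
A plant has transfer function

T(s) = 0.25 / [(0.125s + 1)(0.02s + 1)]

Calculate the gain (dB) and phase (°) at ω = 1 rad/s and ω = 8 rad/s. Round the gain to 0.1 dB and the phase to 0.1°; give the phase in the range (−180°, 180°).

At ω = 1 rad/s:
pole (1 + j1·0.125) = 1 + j0.125 → |·| ≈ 1.0078, ∠ ≈ 7.13°
pole (1 + j1·0.02) = 1 + j0.02 → |·| ≈ 1.0002, ∠ ≈ 1.15°
|T| = 0.25 · 1 / (1.0078 · 1.0002) ≈ 0.24802
Gain = 20 log₁₀(0.24802) ≈ -12.11 dB
∠T = (0°) − (7.13° + 1.15°) = -8.28°

At ω = 8 rad/s:
pole (1 + j8·0.125) = 1 + j1 → |·| ≈ 1.4142, ∠ ≈ 45.00°
pole (1 + j8·0.02) = 1 + j0.16 → |·| ≈ 1.0127, ∠ ≈ 9.09°
|T| = 0.25 · 1 / (1.4142 · 1.0127) ≈ 0.17456
Gain = 20 log₁₀(0.17456) ≈ -15.16 dB
∠T = (0°) − (45.00° + 9.09°) = -54.09°

ω = 1: -12.1 dB, -8.3°; ω = 8: -15.2 dB, -54.1°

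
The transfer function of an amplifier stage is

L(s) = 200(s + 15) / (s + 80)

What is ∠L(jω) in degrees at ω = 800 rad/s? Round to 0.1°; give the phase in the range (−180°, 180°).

At s = jω = j800:
zero (s+15): 15 + j800 → |·| = √(15²+800²) = √640225 ≈ 800.14, ∠ = arctan(800/15) ≈ 88.93°
pole (s+80): 80 + j800 → |·| = √(80²+800²) = √646400 ≈ 803.99, ∠ = arctan(800/80) ≈ 84.29°
∠L = 88.93° − 84.29° = 4.64°

4.6°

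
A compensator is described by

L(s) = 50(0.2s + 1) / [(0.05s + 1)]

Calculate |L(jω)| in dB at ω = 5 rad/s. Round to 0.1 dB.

36.7 dB

At ω = 5 rad/s:
zero (1 + j5·0.2) = 1 + j1 → |·| ≈ 1.4142, ∠ ≈ 45.00°
pole (1 + j5·0.05) = 1 + j0.25 → |·| ≈ 1.0308, ∠ ≈ 14.04°
|L| = 50 · 1.4142 / (1.0308) ≈ 68.597
Gain = 20 log₁₀(68.597) ≈ 36.73 dB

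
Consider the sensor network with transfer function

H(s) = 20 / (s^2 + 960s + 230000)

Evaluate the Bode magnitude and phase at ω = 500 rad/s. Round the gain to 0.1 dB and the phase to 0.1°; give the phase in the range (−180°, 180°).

Substitute s = j500:
Numerator: 20 = 20 + j0
Denominator: (j500)^2 + 960(j500) + 230000 = -20000 + j480000
|N| = √(20² + 0²) ≈ 20, ∠N ≈ 0.00°
|D| = √(20000² + 480000²) ≈ 4.8042e+05, ∠D ≈ 92.39°
|H| = 20 / 4.8042e+05 ≈ 4.163e-05
Gain = 20 log₁₀(4.163e-05) ≈ -87.61 dB
∠H = 0.00° − 92.39° = -92.39°

-87.6 dB, -92.4°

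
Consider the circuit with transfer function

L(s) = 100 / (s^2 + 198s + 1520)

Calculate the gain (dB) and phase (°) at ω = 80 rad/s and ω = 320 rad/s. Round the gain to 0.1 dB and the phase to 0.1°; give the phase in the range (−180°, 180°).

ω = 80: -44.4 dB, -107.1°; ω = 320: -61.5 dB, -147.9°

Substitute s = j80:
Numerator: 100 = 100 + j0
Denominator: (j80)^2 + 198(j80) + 1520 = -4880 + j15840
|N| = √(100² + 0²) ≈ 100, ∠N ≈ 0.00°
|D| = √(4880² + 15840²) ≈ 16575, ∠D ≈ 107.12°
|L| = 100 / 16575 ≈ 0.0060332
Gain = 20 log₁₀(0.0060332) ≈ -44.39 dB
∠L = 0.00° − 107.12° = -107.12°

Substitute s = j320:
Numerator: 100 = 100 + j0
Denominator: (j320)^2 + 198(j320) + 1520 = -100880 + j63360
|N| = √(100² + 0²) ≈ 100, ∠N ≈ 0.00°
|D| = √(100880² + 63360²) ≈ 1.1913e+05, ∠D ≈ 147.87°
|L| = 100 / 1.1913e+05 ≈ 0.00083942
Gain = 20 log₁₀(0.00083942) ≈ -61.52 dB
∠L = 0.00° − 147.87° = -147.87°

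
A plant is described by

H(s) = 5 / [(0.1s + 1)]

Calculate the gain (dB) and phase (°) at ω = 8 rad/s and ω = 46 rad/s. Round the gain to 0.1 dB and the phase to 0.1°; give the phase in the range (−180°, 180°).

At ω = 8 rad/s:
pole (1 + j8·0.1) = 1 + j0.8 → |·| ≈ 1.2806, ∠ ≈ 38.66°
|H| = 5 · 1 / (1.2806) ≈ 3.9044
Gain = 20 log₁₀(3.9044) ≈ 11.83 dB
∠H = (0°) − (38.66°) = -38.66°

At ω = 46 rad/s:
pole (1 + j46·0.1) = 1 + j4.6 → |·| ≈ 4.7074, ∠ ≈ 77.74°
|H| = 5 · 1 / (4.7074) ≈ 1.0622
Gain = 20 log₁₀(1.0622) ≈ 0.52 dB
∠H = (0°) − (77.74°) = -77.74°

ω = 8: 11.8 dB, -38.7°; ω = 46: 0.5 dB, -77.7°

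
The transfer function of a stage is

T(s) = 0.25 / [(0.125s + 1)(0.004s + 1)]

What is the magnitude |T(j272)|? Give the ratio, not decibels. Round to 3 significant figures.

At ω = 272 rad/s:
pole (1 + j272·0.125) = 1 + j34 → |·| ≈ 34.015, ∠ ≈ 88.32°
pole (1 + j272·0.004) = 1 + j1.088 → |·| ≈ 1.4777, ∠ ≈ 47.41°
|T| = 0.25 · 1 / (34.015 · 1.4777) ≈ 0.0049737

0.00497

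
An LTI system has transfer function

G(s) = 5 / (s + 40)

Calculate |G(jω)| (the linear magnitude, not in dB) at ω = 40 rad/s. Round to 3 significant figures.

0.0884

Substitute s = j40:
Numerator: 5 = 5 + j0
Denominator: (j40) + 40 = 40 + j40
|N| = √(5² + 0²) ≈ 5, ∠N ≈ 0.00°
|D| = √(40² + 40²) ≈ 56.569, ∠D ≈ 45.00°
|G| = 5 / 56.569 ≈ 0.088388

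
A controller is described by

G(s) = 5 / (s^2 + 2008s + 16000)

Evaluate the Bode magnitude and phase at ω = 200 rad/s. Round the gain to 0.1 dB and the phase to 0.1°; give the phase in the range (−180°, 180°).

-98.1 dB, -93.4°

Substitute s = j200:
Numerator: 5 = 5 + j0
Denominator: (j200)^2 + 2008(j200) + 16000 = -24000 + j401600
|N| = √(5² + 0²) ≈ 5, ∠N ≈ 0.00°
|D| = √(24000² + 401600²) ≈ 4.0232e+05, ∠D ≈ 93.42°
|G| = 5 / 4.0232e+05 ≈ 1.2428e-05
Gain = 20 log₁₀(1.2428e-05) ≈ -98.11 dB
∠G = 0.00° − 93.42° = -93.42°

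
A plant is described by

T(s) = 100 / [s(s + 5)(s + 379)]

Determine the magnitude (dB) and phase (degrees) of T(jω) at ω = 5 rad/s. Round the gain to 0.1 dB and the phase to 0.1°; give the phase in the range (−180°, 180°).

-42.5 dB, -135.8°

At s = jω = j5:
pole (s+5): 5 + j5 → |·| = √(5²+5²) = √50 ≈ 7.0711, ∠ = arctan(5/5) ≈ 45.00°
pole (s+379): 379 + j5 → |·| = √(379²+5²) = √143666 ≈ 379.03, ∠ = arctan(5/379) ≈ 0.76°
pole at origin: |s| = 5, ∠ = 90.00° (in denominator)
|T| = 100 / 13401 ≈ 0.0074621
Gain = 20 log₁₀(0.0074621) ≈ -42.54 dB
∠T = 0.00° − 135.76° = -135.76°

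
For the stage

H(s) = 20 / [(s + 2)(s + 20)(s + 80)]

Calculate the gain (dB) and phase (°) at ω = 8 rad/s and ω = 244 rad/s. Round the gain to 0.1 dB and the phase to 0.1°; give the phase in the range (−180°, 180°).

ω = 8: -57.1 dB, -103.5°; ω = 244: -117.7 dB, 113.3°

At s = jω = j8:
pole (s+2): 2 + j8 → |·| = √(2²+8²) = √68 ≈ 8.2462, ∠ = arctan(8/2) ≈ 75.96°
pole (s+20): 20 + j8 → |·| = √(20²+8²) = √464 ≈ 21.541, ∠ = arctan(8/20) ≈ 21.80°
pole (s+80): 80 + j8 → |·| = √(80²+8²) = √6464 ≈ 80.399, ∠ = arctan(8/80) ≈ 5.71°
|H| = 20 / 14281 ≈ 0.0014005
Gain = 20 log₁₀(0.0014005) ≈ -57.07 dB
∠H = 0.00° − 103.47° = -103.47°

At s = jω = j244:
pole (s+2): 2 + j244 → |·| = √(2²+244²) = √59540 ≈ 244.01, ∠ = arctan(244/2) ≈ 89.53°
pole (s+20): 20 + j244 → |·| = √(20²+244²) = √59936 ≈ 244.82, ∠ = arctan(244/20) ≈ 85.31°
pole (s+80): 80 + j244 → |·| = √(80²+244²) = √65936 ≈ 256.78, ∠ = arctan(244/80) ≈ 71.85°
|H| = 20 / 1.534e+07 ≈ 1.3038e-06
Gain = 20 log₁₀(1.3038e-06) ≈ -117.70 dB
∠H = 0.00° − 246.69° = -246.69° ≡ 113.31° (principal value)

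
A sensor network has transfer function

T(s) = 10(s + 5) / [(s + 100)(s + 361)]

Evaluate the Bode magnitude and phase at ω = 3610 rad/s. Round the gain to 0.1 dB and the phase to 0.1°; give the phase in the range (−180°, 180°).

-51.2 dB, -82.8°

At s = jω = j3610:
zero (s+5): 5 + j3610 → |·| = √(5²+3610²) = √13032125 ≈ 3610, ∠ = arctan(3610/5) ≈ 89.92°
pole (s+100): 100 + j3610 → |·| = √(100²+3610²) = √13042100 ≈ 3611.4, ∠ = arctan(3610/100) ≈ 88.41°
pole (s+361): 361 + j3610 → |·| = √(361²+3610²) = √13162421 ≈ 3628, ∠ = arctan(3610/361) ≈ 84.29°
|T| = 10 · 3610 / 1.3102e+07 ≈ 0.0027553
Gain = 20 log₁₀(0.0027553) ≈ -51.20 dB
∠T = 89.92° − 172.70° = -82.78°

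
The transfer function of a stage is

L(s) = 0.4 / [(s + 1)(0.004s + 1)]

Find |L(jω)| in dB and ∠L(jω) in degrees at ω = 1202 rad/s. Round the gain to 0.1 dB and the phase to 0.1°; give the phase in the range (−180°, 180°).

-83.4 dB, -168.2°

At ω = 1202 rad/s:
pole (1 + j1202·1) = 1 + j1202 → |·| ≈ 1202, ∠ ≈ 89.95°
pole (1 + j1202·0.004) = 1 + j4.808 → |·| ≈ 4.9109, ∠ ≈ 78.25°
|L| = 0.4 · 1 / (1202 · 4.9109) ≈ 6.7763e-05
Gain = 20 log₁₀(6.7763e-05) ≈ -83.38 dB
∠L = (0°) − (89.95° + 78.25°) = -168.20°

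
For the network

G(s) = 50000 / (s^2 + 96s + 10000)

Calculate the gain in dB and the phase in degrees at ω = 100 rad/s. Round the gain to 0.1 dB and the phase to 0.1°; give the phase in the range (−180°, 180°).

At s = jω = j100:
quadratic: (j100)² + 96·j100 + 10000 = 0 + j9600 → |·| ≈ 9600, ∠ ≈ 90.00°
|G| = 50000 / 9600 ≈ 5.2083
Gain = 20 log₁₀(5.2083) ≈ 14.33 dB
∠G = 0.00° − 90.00° = -90.00°

14.3 dB, -90.0°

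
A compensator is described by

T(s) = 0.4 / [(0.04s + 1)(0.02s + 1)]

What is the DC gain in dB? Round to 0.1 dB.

-8.0 dB

T(0) = 0.4 · 1 / 1 = 0.4
20 log₁₀(0.4) ≈ -7.96 dB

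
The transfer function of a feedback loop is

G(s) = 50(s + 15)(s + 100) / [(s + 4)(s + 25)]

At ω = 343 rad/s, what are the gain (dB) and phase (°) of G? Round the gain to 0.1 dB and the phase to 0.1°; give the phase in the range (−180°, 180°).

At s = jω = j343:
zero (s+15): 15 + j343 → |·| = √(15²+343²) = √117874 ≈ 343.33, ∠ = arctan(343/15) ≈ 87.50°
zero (s+100): 100 + j343 → |·| = √(100²+343²) = √127649 ≈ 357.28, ∠ = arctan(343/100) ≈ 73.75°
pole (s+4): 4 + j343 → |·| = √(4²+343²) = √117665 ≈ 343.02, ∠ = arctan(343/4) ≈ 89.33°
pole (s+25): 25 + j343 → |·| = √(25²+343²) = √118274 ≈ 343.91, ∠ = arctan(343/25) ≈ 85.83°
|G| = 50 · 1.2266e+05 / 1.1797e+05 ≈ 51.988
Gain = 20 log₁₀(51.988) ≈ 34.32 dB
∠G = 161.25° − 175.16° = -13.91°

34.3 dB, -13.9°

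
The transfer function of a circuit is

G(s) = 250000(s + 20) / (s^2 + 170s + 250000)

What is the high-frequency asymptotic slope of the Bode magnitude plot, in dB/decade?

-20 dB/decade

Each pole contributes −20 dB/decade at high frequency; each zero contributes +20 dB/decade.
Net: 1 zero(s) − 2 pole(s) → -20 dB/decade.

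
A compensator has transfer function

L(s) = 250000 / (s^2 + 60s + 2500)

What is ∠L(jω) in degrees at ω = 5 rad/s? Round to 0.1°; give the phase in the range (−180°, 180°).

-6.9°

At s = jω = j5:
quadratic: (j5)² + 60·j5 + 2500 = 2475 + j300 → |·| ≈ 2493.1, ∠ ≈ 6.91°
∠L = 0.00° − 6.91° = -6.91°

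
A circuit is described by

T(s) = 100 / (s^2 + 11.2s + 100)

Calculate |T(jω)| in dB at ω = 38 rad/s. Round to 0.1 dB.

-23.0 dB

At s = jω = j38:
quadratic: (j38)² + 11.2·j38 + 100 = -1344 + j425.6 → |·| ≈ 1409.8, ∠ ≈ 162.43°
|T| = 100 / 1409.8 ≈ 0.070932
Gain = 20 log₁₀(0.070932) ≈ -22.98 dB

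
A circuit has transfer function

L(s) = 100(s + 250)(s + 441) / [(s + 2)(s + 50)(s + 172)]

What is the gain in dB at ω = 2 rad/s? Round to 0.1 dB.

53.1 dB

At s = jω = j2:
zero (s+250): 250 + j2 → |·| = √(250²+2²) = √62504 ≈ 250.01, ∠ = arctan(2/250) ≈ 0.46°
zero (s+441): 441 + j2 → |·| = √(441²+2²) = √194485 ≈ 441, ∠ = arctan(2/441) ≈ 0.26°
pole (s+2): 2 + j2 → |·| = √(2²+2²) = √8 ≈ 2.8284, ∠ = arctan(2/2) ≈ 45.00°
pole (s+50): 50 + j2 → |·| = √(50²+2²) = √2504 ≈ 50.04, ∠ = arctan(2/50) ≈ 2.29°
pole (s+172): 172 + j2 → |·| = √(172²+2²) = √29588 ≈ 172.01, ∠ = arctan(2/172) ≈ 0.67°
|L| = 100 · 1.1025e+05 / 24345 ≈ 452.87
Gain = 20 log₁₀(452.87) ≈ 53.12 dB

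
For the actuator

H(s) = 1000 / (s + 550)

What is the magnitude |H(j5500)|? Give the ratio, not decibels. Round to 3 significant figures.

0.181

Substitute s = j5500:
Numerator: 1000 = 1000 + j0
Denominator: (j5500) + 550 = 550 + j5500
|N| = √(1000² + 0²) ≈ 1000, ∠N ≈ 0.00°
|D| = √(550² + 5500²) ≈ 5527.4, ∠D ≈ 84.29°
|H| = 1000 / 5527.4 ≈ 0.18092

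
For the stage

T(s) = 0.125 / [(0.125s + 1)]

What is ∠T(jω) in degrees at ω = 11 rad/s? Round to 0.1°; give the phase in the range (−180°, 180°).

-54.0°

At ω = 11 rad/s:
pole (1 + j11·0.125) = 1 + j1.375 → |·| ≈ 1.7002, ∠ ≈ 53.97°
∠T = (0°) − (53.97°) = -53.97°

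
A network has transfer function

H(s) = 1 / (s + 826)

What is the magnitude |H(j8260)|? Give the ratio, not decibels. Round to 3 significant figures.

0.000120

At s = jω = j8260:
pole (s+826): 826 + j8260 → |·| = √(826²+8260²) = √68909876 ≈ 8301.2, ∠ = arctan(8260/826) ≈ 84.29°
|H| = 1 / 8301.2 ≈ 0.00012046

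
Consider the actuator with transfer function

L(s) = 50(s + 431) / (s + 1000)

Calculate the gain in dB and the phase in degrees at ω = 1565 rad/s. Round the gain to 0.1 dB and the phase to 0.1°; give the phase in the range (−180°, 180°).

At s = jω = j1565:
zero (s+431): 431 + j1565 → |·| = √(431²+1565²) = √2634986 ≈ 1623.3, ∠ = arctan(1565/431) ≈ 74.60°
pole (s+1000): 1000 + j1565 → |·| = √(1000²+1565²) = √3449225 ≈ 1857.2, ∠ = arctan(1565/1000) ≈ 57.42°
|L| = 50 · 1623.3 / 1857.2 ≈ 43.703
Gain = 20 log₁₀(43.703) ≈ 32.81 dB
∠L = 74.60° − 57.42° = 17.18°

32.8 dB, 17.2°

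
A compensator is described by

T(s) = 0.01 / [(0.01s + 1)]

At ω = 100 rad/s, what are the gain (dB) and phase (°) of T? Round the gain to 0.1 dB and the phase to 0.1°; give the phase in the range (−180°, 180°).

-43.0 dB, -45.0°

At ω = 100 rad/s:
pole (1 + j100·0.01) = 1 + j1 → |·| ≈ 1.4142, ∠ ≈ 45.00°
|T| = 0.01 · 1 / (1.4142) ≈ 0.0070711
Gain = 20 log₁₀(0.0070711) ≈ -43.01 dB
∠T = (0°) − (45.00°) = -45.00°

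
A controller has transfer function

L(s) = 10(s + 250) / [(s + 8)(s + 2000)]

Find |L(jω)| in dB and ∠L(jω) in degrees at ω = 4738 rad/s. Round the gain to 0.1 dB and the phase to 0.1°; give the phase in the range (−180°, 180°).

-54.2 dB, -70.0°

At s = jω = j4738:
zero (s+250): 250 + j4738 → |·| = √(250²+4738²) = √22511144 ≈ 4744.6, ∠ = arctan(4738/250) ≈ 86.98°
pole (s+8): 8 + j4738 → |·| = √(8²+4738²) = √22448708 ≈ 4738, ∠ = arctan(4738/8) ≈ 89.90°
pole (s+2000): 2000 + j4738 → |·| = √(2000²+4738²) = √26448644 ≈ 5142.8, ∠ = arctan(4738/2000) ≈ 67.11°
|L| = 10 · 4744.6 / 2.4367e+07 ≈ 0.0019471
Gain = 20 log₁₀(0.0019471) ≈ -54.21 dB
∠L = 86.98° − 157.01° = -70.03°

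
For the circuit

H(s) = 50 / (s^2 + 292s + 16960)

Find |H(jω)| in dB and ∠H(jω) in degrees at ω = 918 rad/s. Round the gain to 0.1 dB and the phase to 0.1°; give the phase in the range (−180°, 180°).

-84.8 dB, -162.0°

Substitute s = j918:
Numerator: 50 = 50 + j0
Denominator: (j918)^2 + 292(j918) + 16960 = -825764 + j268056
|N| = √(50² + 0²) ≈ 50, ∠N ≈ 0.00°
|D| = √(825764² + 268056²) ≈ 8.6818e+05, ∠D ≈ 162.02°
|H| = 50 / 8.6818e+05 ≈ 5.7592e-05
Gain = 20 log₁₀(5.7592e-05) ≈ -84.79 dB
∠H = 0.00° − 162.02° = -162.02°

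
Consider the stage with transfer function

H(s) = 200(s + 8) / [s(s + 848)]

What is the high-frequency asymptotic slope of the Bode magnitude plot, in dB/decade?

-20 dB/decade

Each pole contributes −20 dB/decade at high frequency; each zero contributes +20 dB/decade.
Net: 1 zero(s) − 2 pole(s) → -20 dB/decade.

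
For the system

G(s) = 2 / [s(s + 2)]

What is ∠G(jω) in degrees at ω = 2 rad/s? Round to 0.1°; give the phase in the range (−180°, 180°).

-135.0°

At s = jω = j2:
pole (s+2): 2 + j2 → |·| = √(2²+2²) = √8 ≈ 2.8284, ∠ = arctan(2/2) ≈ 45.00°
pole at origin: |s| = 2, ∠ = 90.00° (in denominator)
∠G = 0.00° − 135.00° = -135.00°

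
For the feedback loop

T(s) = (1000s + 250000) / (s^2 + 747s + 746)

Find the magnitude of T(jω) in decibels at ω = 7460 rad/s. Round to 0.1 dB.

-17.5 dB

Substitute s = j7460:
Numerator: 1000(j7460) + 250000 = 250000 + j7460000
Denominator: (j7460)^2 + 747(j7460) + 746 = -55650854 + j5572620
|N| = √(250000² + 7460000²) ≈ 7.4642e+06, ∠N ≈ 88.08°
|D| = √(55650854² + 5572620²) ≈ 5.5929e+07, ∠D ≈ 174.28°
|T| = 7.4642e+06 / 5.5929e+07 ≈ 0.13346
Gain = 20 log₁₀(0.13346) ≈ -17.49 dB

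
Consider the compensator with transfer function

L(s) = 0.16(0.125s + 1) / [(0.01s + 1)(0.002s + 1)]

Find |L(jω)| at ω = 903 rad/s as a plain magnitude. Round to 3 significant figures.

At ω = 903 rad/s:
zero (1 + j903·0.125) = 1 + j112.875 → |·| ≈ 112.88, ∠ ≈ 89.49°
pole (1 + j903·0.01) = 1 + j9.03 → |·| ≈ 9.0852, ∠ ≈ 83.68°
pole (1 + j903·0.002) = 1 + j1.806 → |·| ≈ 2.0644, ∠ ≈ 61.03°
|L| = 0.16 · 112.88 / (9.0852 · 2.0644) ≈ 0.96296

0.963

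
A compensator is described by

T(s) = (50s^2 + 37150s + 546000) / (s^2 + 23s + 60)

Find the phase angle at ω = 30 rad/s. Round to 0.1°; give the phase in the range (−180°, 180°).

-74.8°

Substitute s = j30:
Numerator: 50(j30)^2 + 37150(j30) + 546000 = 501000 + j1114500
Denominator: (j30)^2 + 23(j30) + 60 = -840 + j690
|N| = √(501000² + 1114500²) ≈ 1.2219e+06, ∠N ≈ 65.79°
|D| = √(840² + 690²) ≈ 1087.1, ∠D ≈ 140.60°
∠T = 65.79° − 140.60° = -74.81°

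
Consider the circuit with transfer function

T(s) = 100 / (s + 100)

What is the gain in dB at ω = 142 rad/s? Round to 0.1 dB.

At s = jω = j142:
pole (s+100): 100 + j142 → |·| = √(100²+142²) = √30164 ≈ 173.68, ∠ = arctan(142/100) ≈ 54.85°
|T| = 100 / 173.68 ≈ 0.57577
Gain = 20 log₁₀(0.57577) ≈ -4.80 dB

-4.8 dB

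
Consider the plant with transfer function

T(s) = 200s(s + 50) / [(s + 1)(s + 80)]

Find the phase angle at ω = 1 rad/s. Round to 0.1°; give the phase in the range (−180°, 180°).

45.4°

At s = jω = j1:
zero (s+50): 50 + j1 → |·| = √(50²+1²) = √2501 ≈ 50.01, ∠ = arctan(1/50) ≈ 1.15°
zero at origin: s = j1 → |·| = 1, ∠ = 90.00°
pole (s+1): 1 + j1 → |·| = √(1²+1²) = √2 ≈ 1.4142, ∠ = arctan(1/1) ≈ 45.00°
pole (s+80): 80 + j1 → |·| = √(80²+1²) = √6401 ≈ 80.006, ∠ = arctan(1/80) ≈ 0.72°
∠T = 91.15° − 45.72° = 45.43°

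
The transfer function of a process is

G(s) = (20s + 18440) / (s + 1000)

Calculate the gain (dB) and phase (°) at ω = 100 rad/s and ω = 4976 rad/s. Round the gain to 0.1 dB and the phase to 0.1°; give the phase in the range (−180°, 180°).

Substitute s = j100:
Numerator: 20(j100) + 18440 = 18440 + j2000
Denominator: (j100) + 1000 = 1000 + j100
|N| = √(18440² + 2000²) ≈ 18548, ∠N ≈ 6.19°
|D| = √(1000² + 100²) ≈ 1005, ∠D ≈ 5.71°
|G| = 18548 / 1005 ≈ 18.456
Gain = 20 log₁₀(18.456) ≈ 25.32 dB
∠G = 6.19° − 5.71° = 0.48°

Substitute s = j4976:
Numerator: 20(j4976) + 18440 = 18440 + j99520
Denominator: (j4976) + 1000 = 1000 + j4976
|N| = √(18440² + 99520²) ≈ 1.0121e+05, ∠N ≈ 79.50°
|D| = √(1000² + 4976²) ≈ 5075.5, ∠D ≈ 78.64°
|G| = 1.0121e+05 / 5075.5 ≈ 19.941
Gain = 20 log₁₀(19.941) ≈ 25.99 dB
∠G = 79.50° − 78.64° = 0.86°

ω = 100: 25.3 dB, 0.5°; ω = 4976: 26.0 dB, 0.9°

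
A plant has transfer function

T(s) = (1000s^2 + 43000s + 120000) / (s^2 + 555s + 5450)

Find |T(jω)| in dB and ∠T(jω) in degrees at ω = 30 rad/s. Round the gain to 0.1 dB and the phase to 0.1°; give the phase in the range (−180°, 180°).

Substitute s = j30:
Numerator: 1000(j30)^2 + 43000(j30) + 120000 = -780000 + j1290000
Denominator: (j30)^2 + 555(j30) + 5450 = 4550 + j16650
|N| = √(780000² + 1290000²) ≈ 1.5075e+06, ∠N ≈ 121.16°
|D| = √(4550² + 16650²) ≈ 17261, ∠D ≈ 74.72°
|T| = 1.5075e+06 / 17261 ≈ 87.336
Gain = 20 log₁₀(87.336) ≈ 38.82 dB
∠T = 121.16° − 74.72° = 46.44°

38.8 dB, 46.4°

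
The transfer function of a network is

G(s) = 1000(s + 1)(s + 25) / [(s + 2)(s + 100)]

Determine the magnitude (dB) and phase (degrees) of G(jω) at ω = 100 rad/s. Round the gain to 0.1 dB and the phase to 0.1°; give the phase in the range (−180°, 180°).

57.3 dB, 31.5°

At s = jω = j100:
zero (s+1): 1 + j100 → |·| = √(1²+100²) = √10001 ≈ 100, ∠ = arctan(100/1) ≈ 89.43°
zero (s+25): 25 + j100 → |·| = √(25²+100²) = √10625 ≈ 103.08, ∠ = arctan(100/25) ≈ 75.96°
pole (s+2): 2 + j100 → |·| = √(2²+100²) = √10004 ≈ 100.02, ∠ = arctan(100/2) ≈ 88.85°
pole (s+100): 100 + j100 → |·| = √(100²+100²) = √20000 ≈ 141.42, ∠ = arctan(100/100) ≈ 45.00°
|G| = 1000 · 10308 / 14145 ≈ 728.74
Gain = 20 log₁₀(728.74) ≈ 57.25 dB
∠G = 165.39° − 133.85° = 31.54°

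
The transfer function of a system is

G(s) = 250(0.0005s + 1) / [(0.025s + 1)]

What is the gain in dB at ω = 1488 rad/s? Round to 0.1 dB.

18.5 dB

At ω = 1488 rad/s:
zero (1 + j1488·0.0005) = 1 + j0.744 → |·| ≈ 1.2464, ∠ ≈ 36.65°
pole (1 + j1488·0.025) = 1 + j37.2 → |·| ≈ 37.213, ∠ ≈ 88.46°
|G| = 250 · 1.2464 / (37.213) ≈ 8.3734
Gain = 20 log₁₀(8.3734) ≈ 18.46 dB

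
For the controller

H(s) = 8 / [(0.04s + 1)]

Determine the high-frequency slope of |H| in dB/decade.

-20 dB/decade

Each pole contributes −20 dB/decade at high frequency; each zero contributes +20 dB/decade.
Net: 0 zero(s) − 1 pole(s) → -20 dB/decade.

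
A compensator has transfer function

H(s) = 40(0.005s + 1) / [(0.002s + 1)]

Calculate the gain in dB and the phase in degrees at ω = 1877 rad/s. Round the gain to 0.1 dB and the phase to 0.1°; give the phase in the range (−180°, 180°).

At ω = 1877 rad/s:
zero (1 + j1877·0.005) = 1 + j9.385 → |·| ≈ 9.4381, ∠ ≈ 83.92°
pole (1 + j1877·0.002) = 1 + j3.754 → |·| ≈ 3.8849, ∠ ≈ 75.08°
|H| = 40 · 9.4381 / (3.8849) ≈ 97.177
Gain = 20 log₁₀(97.177) ≈ 39.75 dB
∠H = (83.92°) − (75.08°) = 8.84°

39.8 dB, 8.8°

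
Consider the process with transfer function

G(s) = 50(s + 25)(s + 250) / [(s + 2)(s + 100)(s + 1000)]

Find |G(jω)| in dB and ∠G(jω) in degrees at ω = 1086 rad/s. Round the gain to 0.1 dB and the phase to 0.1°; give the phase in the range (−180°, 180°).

-29.2 dB, -56.3°

At s = jω = j1086:
zero (s+25): 25 + j1086 → |·| = √(25²+1086²) = √1180021 ≈ 1086.3, ∠ = arctan(1086/25) ≈ 88.68°
zero (s+250): 250 + j1086 → |·| = √(250²+1086²) = √1241896 ≈ 1114.4, ∠ = arctan(1086/250) ≈ 77.04°
pole (s+2): 2 + j1086 → |·| = √(2²+1086²) = √1179400 ≈ 1086, ∠ = arctan(1086/2) ≈ 89.89°
pole (s+100): 100 + j1086 → |·| = √(100²+1086²) = √1189396 ≈ 1090.6, ∠ = arctan(1086/100) ≈ 84.74°
pole (s+1000): 1000 + j1086 → |·| = √(1000²+1086²) = √2179396 ≈ 1476.3, ∠ = arctan(1086/1000) ≈ 47.36°
|G| = 50 · 1.2106e+06 / 1.7485e+09 ≈ 0.034618
Gain = 20 log₁₀(0.034618) ≈ -29.21 dB
∠G = 165.72° − 221.99° = -56.27°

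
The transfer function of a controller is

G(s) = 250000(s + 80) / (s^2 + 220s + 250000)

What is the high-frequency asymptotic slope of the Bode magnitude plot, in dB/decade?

Each pole contributes −20 dB/decade at high frequency; each zero contributes +20 dB/decade.
Net: 1 zero(s) − 2 pole(s) → -20 dB/decade.

-20 dB/decade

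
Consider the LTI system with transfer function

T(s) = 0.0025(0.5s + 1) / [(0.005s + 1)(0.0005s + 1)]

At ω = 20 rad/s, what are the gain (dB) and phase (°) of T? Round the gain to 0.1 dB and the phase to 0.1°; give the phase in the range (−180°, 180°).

At ω = 20 rad/s:
zero (1 + j20·0.5) = 1 + j10 → |·| ≈ 10.05, ∠ ≈ 84.29°
pole (1 + j20·0.005) = 1 + j0.1 → |·| ≈ 1.005, ∠ ≈ 5.71°
pole (1 + j20·0.0005) = 1 + j0.01 → |·| ≈ 1, ∠ ≈ 0.57°
|T| = 0.0025 · 10.05 / (1.005 · 1) ≈ 0.025
Gain = 20 log₁₀(0.025) ≈ -32.04 dB
∠T = (84.29°) − (5.71° + 0.57°) = 78.01°

-32.0 dB, 78.0°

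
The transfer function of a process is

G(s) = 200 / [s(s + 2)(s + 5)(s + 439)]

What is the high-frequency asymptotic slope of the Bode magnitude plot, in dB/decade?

Each pole contributes −20 dB/decade at high frequency; each zero contributes +20 dB/decade.
Net: 0 zero(s) − 4 pole(s) → -80 dB/decade.

-80 dB/decade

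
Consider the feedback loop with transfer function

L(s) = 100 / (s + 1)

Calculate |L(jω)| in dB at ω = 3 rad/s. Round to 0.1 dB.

30.0 dB

Substitute s = j3:
Numerator: 100 = 100 + j0
Denominator: (j3) + 1 = 1 + j3
|N| = √(100² + 0²) ≈ 100, ∠N ≈ 0.00°
|D| = √(1² + 3²) ≈ 3.1623, ∠D ≈ 71.57°
|L| = 100 / 3.1623 ≈ 31.623
Gain = 20 log₁₀(31.623) ≈ 30.00 dB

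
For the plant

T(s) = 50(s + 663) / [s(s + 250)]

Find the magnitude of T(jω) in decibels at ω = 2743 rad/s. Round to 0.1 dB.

-34.6 dB

At s = jω = j2743:
zero (s+663): 663 + j2743 → |·| = √(663²+2743²) = √7963618 ≈ 2822, ∠ = arctan(2743/663) ≈ 76.41°
pole (s+250): 250 + j2743 → |·| = √(250²+2743²) = √7586549 ≈ 2754.4, ∠ = arctan(2743/250) ≈ 84.79°
pole at origin: |s| = 2743, ∠ = 90.00° (in denominator)
|T| = 50 · 2822 / 7.5553e+06 ≈ 0.018676
Gain = 20 log₁₀(0.018676) ≈ -34.57 dB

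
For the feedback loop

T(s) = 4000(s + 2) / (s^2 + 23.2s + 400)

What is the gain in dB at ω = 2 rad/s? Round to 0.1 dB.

29.1 dB

At s = jω = j2:
zero (s+2): 2 + j2 → |·| = √(2²+2²) = √8 ≈ 2.8284, ∠ = arctan(2/2) ≈ 45.00°
quadratic: (j2)² + 23.2·j2 + 400 = 396 + j46.4 → |·| ≈ 398.71, ∠ ≈ 6.68°
|T| = 4000 · 2.8284 / 398.71 ≈ 28.376
Gain = 20 log₁₀(28.376) ≈ 29.06 dB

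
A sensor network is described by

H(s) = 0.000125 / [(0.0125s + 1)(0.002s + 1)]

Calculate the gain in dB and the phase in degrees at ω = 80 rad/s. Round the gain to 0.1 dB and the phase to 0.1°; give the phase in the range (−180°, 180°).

-81.2 dB, -54.1°

At ω = 80 rad/s:
pole (1 + j80·0.0125) = 1 + j1 → |·| ≈ 1.4142, ∠ ≈ 45.00°
pole (1 + j80·0.002) = 1 + j0.16 → |·| ≈ 1.0127, ∠ ≈ 9.09°
|H| = 0.000125 · 1 / (1.4142 · 1.0127) ≈ 8.7281e-05
Gain = 20 log₁₀(8.7281e-05) ≈ -81.18 dB
∠H = (0°) − (45.00° + 9.09°) = -54.09°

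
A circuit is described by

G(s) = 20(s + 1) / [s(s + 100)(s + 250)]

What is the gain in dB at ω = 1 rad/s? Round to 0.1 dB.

-58.9 dB

At s = jω = j1:
zero (s+1): 1 + j1 → |·| = √(1²+1²) = √2 ≈ 1.4142, ∠ = arctan(1/1) ≈ 45.00°
pole (s+100): 100 + j1 → |·| = √(100²+1²) = √10001 ≈ 100, ∠ = arctan(1/100) ≈ 0.57°
pole (s+250): 250 + j1 → |·| = √(250²+1²) = √62501 ≈ 250, ∠ = arctan(1/250) ≈ 0.23°
pole at origin: |s| = 1, ∠ = 90.00° (in denominator)
|G| = 20 · 1.4142 / 25000 ≈ 0.0011314
Gain = 20 log₁₀(0.0011314) ≈ -58.93 dB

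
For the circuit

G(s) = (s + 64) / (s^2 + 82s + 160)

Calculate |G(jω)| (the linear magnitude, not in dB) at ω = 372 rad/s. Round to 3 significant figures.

Substitute s = j372:
Numerator: (j372) + 64 = 64 + j372
Denominator: (j372)^2 + 82(j372) + 160 = -138224 + j30504
|N| = √(64² + 372²) ≈ 377.47, ∠N ≈ 80.24°
|D| = √(138224² + 30504²) ≈ 1.4155e+05, ∠D ≈ 167.56°
|G| = 377.47 / 1.4155e+05 ≈ 0.0026667

0.00267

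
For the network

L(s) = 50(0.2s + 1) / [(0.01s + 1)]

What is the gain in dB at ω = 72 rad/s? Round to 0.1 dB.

55.4 dB

At ω = 72 rad/s:
zero (1 + j72·0.2) = 1 + j14.4 → |·| ≈ 14.435, ∠ ≈ 86.03°
pole (1 + j72·0.01) = 1 + j0.72 → |·| ≈ 1.2322, ∠ ≈ 35.75°
|L| = 50 · 14.435 / (1.2322) ≈ 585.74
Gain = 20 log₁₀(585.74) ≈ 55.35 dB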